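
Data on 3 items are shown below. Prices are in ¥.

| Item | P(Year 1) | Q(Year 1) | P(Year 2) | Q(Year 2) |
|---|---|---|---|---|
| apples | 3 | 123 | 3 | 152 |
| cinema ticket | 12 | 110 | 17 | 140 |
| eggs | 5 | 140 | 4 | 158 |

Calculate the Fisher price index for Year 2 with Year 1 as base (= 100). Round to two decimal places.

Laspeyres component (base-period weights):
ΣP(Year 2)Q(Year 1) = 3×123 + 17×110 + 4×140 = 369 + 1870 + 560 = 2799
ΣP(Year 1)Q(Year 1) = 3×123 + 12×110 + 5×140 = 369 + 1320 + 700 = 2389
L = 2799 / 2389 × 100 = 117.1620
Paasche component (current-period weights):
ΣP(Year 2)Q(Year 2) = 3×152 + 17×140 + 4×158 = 456 + 2380 + 632 = 3468
ΣP(Year 1)Q(Year 2) = 3×152 + 12×140 + 5×158 = 456 + 1680 + 790 = 2926
P = 3468 / 2926 × 100 = 118.5236
Fisher = √(L × P) = √(117.1620 × 118.5236) = 117.8408

117.84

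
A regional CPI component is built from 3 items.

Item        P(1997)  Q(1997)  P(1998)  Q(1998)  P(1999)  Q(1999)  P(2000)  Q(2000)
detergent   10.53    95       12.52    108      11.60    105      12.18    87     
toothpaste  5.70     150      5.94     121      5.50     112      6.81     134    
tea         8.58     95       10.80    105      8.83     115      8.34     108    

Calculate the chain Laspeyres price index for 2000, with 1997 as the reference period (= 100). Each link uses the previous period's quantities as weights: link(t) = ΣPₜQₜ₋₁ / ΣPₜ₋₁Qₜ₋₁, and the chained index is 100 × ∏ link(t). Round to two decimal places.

Link 1997→1998:
ΣP(1998)Q(1997) = 12.52×95 + 5.94×150 + 10.80×95 = 1189.4 + 891 + 1026 = 3106.4
ΣP(1997)Q(1997) = 10.53×95 + 5.70×150 + 8.58×95 = 1000.35 + 855 + 815.1 = 2670.45
link = 3106.4/2670.45 = 1.163250
Link 1998→1999:
ΣP(1999)Q(1998) = 11.60×108 + 5.50×121 + 8.83×105 = 1252.8 + 665.5 + 927.15 = 2845.45
ΣP(1998)Q(1998) = 12.52×108 + 5.94×121 + 10.80×105 = 1352.16 + 718.74 + 1134 = 3204.9
link = 2845.45/3204.9 = 0.887844
Link 1999→2000:
ΣP(2000)Q(1999) = 12.18×105 + 6.81×112 + 8.34×115 = 1278.9 + 762.72 + 959.1 = 3000.72
ΣP(1999)Q(1999) = 11.60×105 + 5.50×112 + 8.83×115 = 1218 + 616 + 1015.45 = 2849.45
link = 3000.72/2849.45 = 1.053087
Chained index = 100 × 1.163250 × 0.887844 × 1.053087 = 108.7612

108.76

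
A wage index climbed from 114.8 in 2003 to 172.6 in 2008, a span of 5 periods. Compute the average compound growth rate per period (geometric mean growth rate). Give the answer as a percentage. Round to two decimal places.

8.50%

Growth factor = (172.6/114.8)^(1/5) = (1.503484)^(1/5) = 1.084975
Growth rate = 1.084975 − 1 = 0.084975 = 8.4975%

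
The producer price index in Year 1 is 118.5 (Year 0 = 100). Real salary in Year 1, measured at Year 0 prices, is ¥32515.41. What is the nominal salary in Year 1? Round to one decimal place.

Nominal = Real × (Index/100) = 32515.41 × (118.5/100)
        = 32515.41 × 1.185 = 38530.7608

38530.8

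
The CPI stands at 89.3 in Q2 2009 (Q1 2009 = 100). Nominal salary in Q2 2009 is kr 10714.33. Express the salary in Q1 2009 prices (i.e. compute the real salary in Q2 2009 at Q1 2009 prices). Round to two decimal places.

11998.13

Real = Nominal ÷ (Index/100) = 10714.33 ÷ (89.3/100)
     = 10714.33 ÷ 0.893 = 11998.1299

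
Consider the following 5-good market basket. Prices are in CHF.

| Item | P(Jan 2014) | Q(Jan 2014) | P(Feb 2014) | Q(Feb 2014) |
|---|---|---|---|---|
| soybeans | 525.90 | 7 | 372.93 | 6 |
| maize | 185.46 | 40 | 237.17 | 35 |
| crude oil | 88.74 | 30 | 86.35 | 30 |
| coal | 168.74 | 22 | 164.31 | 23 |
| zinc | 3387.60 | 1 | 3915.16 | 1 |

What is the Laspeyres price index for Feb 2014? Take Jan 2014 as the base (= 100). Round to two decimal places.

106.50

Laspeyres price index uses base-period quantities as weights.
ΣP(Feb 2014)·Q(Jan 2014) = 372.93×7 + 237.17×40 + 86.35×30 + 164.31×22 + 3915.16×1 = 2610.51 + 9486.8 + 2590.5 + 3614.82 + 3915.16 = 22217.79
ΣP(Jan 2014)·Q(Jan 2014) = 525.90×7 + 185.46×40 + 88.74×30 + 168.74×22 + 3387.60×1 = 3681.3 + 7418.4 + 2662.2 + 3712.28 + 3387.6 = 20861.78
Index = 22217.79 / 20861.78 × 100 = 106.5000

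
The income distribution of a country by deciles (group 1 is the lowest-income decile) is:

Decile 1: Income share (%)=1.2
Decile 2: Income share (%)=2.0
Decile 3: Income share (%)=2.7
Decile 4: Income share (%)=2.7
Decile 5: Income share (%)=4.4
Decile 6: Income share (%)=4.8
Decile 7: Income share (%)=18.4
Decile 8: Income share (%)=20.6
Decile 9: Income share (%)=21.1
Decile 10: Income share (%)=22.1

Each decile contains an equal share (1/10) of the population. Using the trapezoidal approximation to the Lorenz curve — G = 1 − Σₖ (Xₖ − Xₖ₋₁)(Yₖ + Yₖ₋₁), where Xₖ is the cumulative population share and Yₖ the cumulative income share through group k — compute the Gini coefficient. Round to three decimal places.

Cumulative income shares Yₖ: 0.0120, 0.0320, 0.0590, 0.0860, 0.1300, 0.1780, 0.3620, 0.5680, 0.7790, 1.0000
Σ (Xₖ−Xₖ₋₁)(Yₖ+Yₖ₋₁) = (1/10)(0.0120+0.0000) + (1/10)(0.0320+0.0120) + (1/10)(0.0590+0.0320) + (1/10)(0.0860+0.0590) + (1/10)(0.1300+0.0860) + (1/10)(0.1780+0.1300) + (1/10)(0.3620+0.1780) + (1/10)(0.5680+0.3620) + (1/10)(0.7790+0.5680) + (1/10)(1.0000+0.7790)
  = 0.0012 + 0.0044 + 0.0091 + 0.0145 + 0.0216 + 0.0308 + 0.0540 + 0.0930 + 0.1347 + 0.1779 = 0.5412
G = 1 − 0.5412 = 0.4588

0.459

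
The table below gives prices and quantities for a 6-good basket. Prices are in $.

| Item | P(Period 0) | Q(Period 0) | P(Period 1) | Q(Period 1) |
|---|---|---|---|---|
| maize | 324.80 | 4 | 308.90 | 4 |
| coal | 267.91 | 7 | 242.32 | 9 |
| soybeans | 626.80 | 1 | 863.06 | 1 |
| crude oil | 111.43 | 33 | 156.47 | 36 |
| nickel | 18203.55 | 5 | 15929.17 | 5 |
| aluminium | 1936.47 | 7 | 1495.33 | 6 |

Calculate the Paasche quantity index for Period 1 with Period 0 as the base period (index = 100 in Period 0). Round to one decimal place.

Paasche quantity index uses current-period prices as weights.
ΣP(Period 1)·Q(Period 1) = 308.90×4 + 242.32×9 + 863.06×1 + 156.47×36 + 15929.17×5 + 1495.33×6 = 1235.6 + 2180.88 + 863.06 + 5632.92 + 79645.85 + 8971.98 = 98530.29
ΣP(Period 1)·Q(Period 0) = 308.90×4 + 242.32×7 + 863.06×1 + 156.47×33 + 15929.17×5 + 1495.33×7 = 1235.6 + 1696.24 + 863.06 + 5163.51 + 79645.85 + 10467.31 = 99071.57
Index = 98530.29 / 99071.57 × 100 = 99.4536

99.5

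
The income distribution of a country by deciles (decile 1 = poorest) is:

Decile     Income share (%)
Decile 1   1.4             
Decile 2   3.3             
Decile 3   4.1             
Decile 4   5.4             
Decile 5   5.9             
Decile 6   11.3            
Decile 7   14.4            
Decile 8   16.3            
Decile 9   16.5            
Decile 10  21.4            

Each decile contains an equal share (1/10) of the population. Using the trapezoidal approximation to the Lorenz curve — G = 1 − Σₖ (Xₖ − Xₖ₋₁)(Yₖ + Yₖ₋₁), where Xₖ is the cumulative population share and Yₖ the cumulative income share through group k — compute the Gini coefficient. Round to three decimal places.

0.366

Cumulative income shares Yₖ: 0.0140, 0.0470, 0.0880, 0.1420, 0.2010, 0.3140, 0.4580, 0.6210, 0.7860, 1.0000
Σ (Xₖ−Xₖ₋₁)(Yₖ+Yₖ₋₁) = (1/10)(0.0140+0.0000) + (1/10)(0.0470+0.0140) + (1/10)(0.0880+0.0470) + (1/10)(0.1420+0.0880) + (1/10)(0.2010+0.1420) + (1/10)(0.3140+0.2010) + (1/10)(0.4580+0.3140) + (1/10)(0.6210+0.4580) + (1/10)(0.7860+0.6210) + (1/10)(1.0000+0.7860)
  = 0.0014 + 0.0061 + 0.0135 + 0.0230 + 0.0343 + 0.0515 + 0.0772 + 0.1079 + 0.1407 + 0.1786 = 0.6342
G = 1 − 0.6342 = 0.3658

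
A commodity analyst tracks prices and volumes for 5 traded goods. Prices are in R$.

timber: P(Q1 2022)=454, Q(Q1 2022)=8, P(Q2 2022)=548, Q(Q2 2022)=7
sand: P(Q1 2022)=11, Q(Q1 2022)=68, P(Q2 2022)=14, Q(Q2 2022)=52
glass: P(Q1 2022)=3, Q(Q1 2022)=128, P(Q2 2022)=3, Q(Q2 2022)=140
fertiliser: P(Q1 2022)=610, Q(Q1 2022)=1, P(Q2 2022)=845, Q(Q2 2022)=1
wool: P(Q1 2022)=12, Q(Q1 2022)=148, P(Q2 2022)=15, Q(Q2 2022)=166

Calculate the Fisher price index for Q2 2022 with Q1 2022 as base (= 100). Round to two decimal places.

122.86

Laspeyres component (base-period weights):
ΣP(Q2 2022)Q(Q1 2022) = 548×8 + 14×68 + 3×128 + 845×1 + 15×148 = 4384 + 952 + 384 + 845 + 2220 = 8785
ΣP(Q1 2022)Q(Q1 2022) = 454×8 + 11×68 + 3×128 + 610×1 + 12×148 = 3632 + 748 + 384 + 610 + 1776 = 7150
L = 8785 / 7150 × 100 = 122.8671
Paasche component (current-period weights):
ΣP(Q2 2022)Q(Q2 2022) = 548×7 + 14×52 + 3×140 + 845×1 + 15×166 = 3836 + 728 + 420 + 845 + 2490 = 8319
ΣP(Q1 2022)Q(Q2 2022) = 454×7 + 11×52 + 3×140 + 610×1 + 12×166 = 3178 + 572 + 420 + 610 + 1992 = 6772
P = 8319 / 6772 × 100 = 122.8441
Fisher = √(L × P) = √(122.8671 × 122.8441) = 122.8556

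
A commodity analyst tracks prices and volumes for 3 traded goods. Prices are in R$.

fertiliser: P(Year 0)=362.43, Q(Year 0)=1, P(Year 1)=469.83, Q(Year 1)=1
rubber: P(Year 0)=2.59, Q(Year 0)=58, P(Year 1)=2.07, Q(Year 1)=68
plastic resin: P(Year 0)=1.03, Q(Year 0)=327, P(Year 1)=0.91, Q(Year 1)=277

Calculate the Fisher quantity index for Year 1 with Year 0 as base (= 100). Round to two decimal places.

97.10

Laspeyres component (base-period weights):
ΣP(Year 0)Q(Year 1) = 362.43×1 + 2.59×68 + 1.03×277 = 362.43 + 176.12 + 285.31 = 823.86
ΣP(Year 0)Q(Year 0) = 362.43×1 + 2.59×58 + 1.03×327 = 362.43 + 150.22 + 336.81 = 849.46
L = 823.86 / 849.46 × 100 = 96.9863
Paasche component (current-period weights):
ΣP(Year 1)Q(Year 1) = 469.83×1 + 2.07×68 + 0.91×277 = 469.83 + 140.76 + 252.07 = 862.66
ΣP(Year 1)Q(Year 0) = 469.83×1 + 2.07×58 + 0.91×327 = 469.83 + 120.06 + 297.57 = 887.46
P = 862.66 / 887.46 × 100 = 97.2055
Fisher = √(L × P) = √(96.9863 × 97.2055) = 97.0959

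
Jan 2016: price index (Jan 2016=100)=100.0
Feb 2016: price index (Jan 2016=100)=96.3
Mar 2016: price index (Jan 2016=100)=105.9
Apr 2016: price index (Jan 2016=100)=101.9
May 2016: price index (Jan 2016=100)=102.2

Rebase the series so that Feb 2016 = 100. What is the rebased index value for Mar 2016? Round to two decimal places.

Rebased(Mar 2016) = 105.9 / 96.3 × 100 = 109.9688

109.97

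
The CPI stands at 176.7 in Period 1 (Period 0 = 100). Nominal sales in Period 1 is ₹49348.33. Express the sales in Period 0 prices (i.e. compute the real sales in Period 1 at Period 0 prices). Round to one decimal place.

27927.7

Real = Nominal ÷ (Index/100) = 49348.33 ÷ (176.7/100)
     = 49348.33 ÷ 1.767 = 27927.7476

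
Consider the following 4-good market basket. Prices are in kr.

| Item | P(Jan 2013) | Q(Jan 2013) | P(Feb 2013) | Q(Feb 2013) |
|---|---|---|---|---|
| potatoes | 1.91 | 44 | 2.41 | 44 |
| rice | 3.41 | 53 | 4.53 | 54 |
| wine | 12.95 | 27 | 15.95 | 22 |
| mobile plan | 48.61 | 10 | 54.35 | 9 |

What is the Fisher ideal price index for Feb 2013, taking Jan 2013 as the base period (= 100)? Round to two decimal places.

120.09

Laspeyres component (base-period weights):
ΣP(Feb 2013)Q(Jan 2013) = 2.41×44 + 4.53×53 + 15.95×27 + 54.35×10 = 106.04 + 240.09 + 430.65 + 543.5 = 1320.28
ΣP(Jan 2013)Q(Jan 2013) = 1.91×44 + 3.41×53 + 12.95×27 + 48.61×10 = 84.04 + 180.73 + 349.65 + 486.1 = 1100.52
L = 1320.28 / 1100.52 × 100 = 119.9687
Paasche component (current-period weights):
ΣP(Feb 2013)Q(Feb 2013) = 2.41×44 + 4.53×54 + 15.95×22 + 54.35×9 = 106.04 + 244.62 + 350.9 + 489.15 = 1190.71
ΣP(Jan 2013)Q(Feb 2013) = 1.91×44 + 3.41×54 + 12.95×22 + 48.61×9 = 84.04 + 184.14 + 284.9 + 437.49 = 990.57
P = 1190.71 / 990.57 × 100 = 120.2045
Fisher = √(L × P) = √(119.9687 × 120.2045) = 120.0866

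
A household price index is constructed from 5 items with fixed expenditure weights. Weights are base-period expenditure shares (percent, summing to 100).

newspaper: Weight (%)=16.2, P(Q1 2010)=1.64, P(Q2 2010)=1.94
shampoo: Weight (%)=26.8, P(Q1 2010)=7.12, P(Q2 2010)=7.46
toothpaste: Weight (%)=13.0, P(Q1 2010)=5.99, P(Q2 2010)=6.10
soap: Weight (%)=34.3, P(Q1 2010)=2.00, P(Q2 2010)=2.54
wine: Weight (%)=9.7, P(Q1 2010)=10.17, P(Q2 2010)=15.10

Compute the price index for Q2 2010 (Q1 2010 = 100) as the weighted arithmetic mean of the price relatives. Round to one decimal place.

118.4

newspaper: 16.2 × (1.94/1.64) = 16.2 × 1.182927 = 19.1634
shampoo: 26.8 × (7.46/7.12) = 26.8 × 1.047753 = 28.0798
toothpaste: 13.0 × (6.10/5.99) = 13.0 × 1.018364 = 13.2387
soap: 34.3 × (2.54/2.00) = 34.3 × 1.270000 = 43.5610
wine: 9.7 × (15.10/10.17) = 9.7 × 1.484759 = 14.4022
Index = Σ wᵢ·(p₁ᵢ/p₀ᵢ) = 19.1634 + 28.0798 + 13.2387 + 43.5610 + 14.4022 = 118.4451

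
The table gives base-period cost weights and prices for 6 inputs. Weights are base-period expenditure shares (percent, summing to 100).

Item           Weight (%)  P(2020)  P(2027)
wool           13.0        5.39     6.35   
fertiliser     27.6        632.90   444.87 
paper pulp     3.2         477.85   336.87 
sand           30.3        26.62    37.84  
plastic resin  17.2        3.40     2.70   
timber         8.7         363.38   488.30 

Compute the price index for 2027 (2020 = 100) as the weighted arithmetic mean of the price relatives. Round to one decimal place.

wool: 13.0 × (6.35/5.39) = 13.0 × 1.178108 = 15.3154
fertiliser: 27.6 × (444.87/632.90) = 27.6 × 0.702907 = 19.4002
paper pulp: 3.2 × (336.87/477.85) = 3.2 × 0.704970 = 2.2559
sand: 30.3 × (37.84/26.62) = 30.3 × 1.421488 = 43.0711
plastic resin: 17.2 × (2.70/3.40) = 17.2 × 0.794118 = 13.6588
timber: 8.7 × (488.30/363.38) = 8.7 × 1.343772 = 11.6908
Index = Σ wᵢ·(p₁ᵢ/p₀ᵢ) = 15.3154 + 19.4002 + 2.2559 + 43.0711 + 13.6588 + 11.6908 = 105.3923

105.4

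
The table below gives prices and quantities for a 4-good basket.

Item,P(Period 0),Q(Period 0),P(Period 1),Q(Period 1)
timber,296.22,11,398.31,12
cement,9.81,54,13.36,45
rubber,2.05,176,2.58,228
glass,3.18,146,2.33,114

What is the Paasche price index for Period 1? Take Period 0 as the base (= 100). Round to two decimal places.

129.19

Paasche price index uses current-period quantities as weights.
ΣP(Period 1)·Q(Period 1) = 398.31×12 + 13.36×45 + 2.58×228 + 2.33×114 = 4779.72 + 601.2 + 588.24 + 265.62 = 6234.78
ΣP(Period 0)·Q(Period 1) = 296.22×12 + 9.81×45 + 2.05×228 + 3.18×114 = 3554.64 + 441.45 + 467.4 + 362.52 = 4826.01
Index = 6234.78 / 4826.01 × 100 = 129.1912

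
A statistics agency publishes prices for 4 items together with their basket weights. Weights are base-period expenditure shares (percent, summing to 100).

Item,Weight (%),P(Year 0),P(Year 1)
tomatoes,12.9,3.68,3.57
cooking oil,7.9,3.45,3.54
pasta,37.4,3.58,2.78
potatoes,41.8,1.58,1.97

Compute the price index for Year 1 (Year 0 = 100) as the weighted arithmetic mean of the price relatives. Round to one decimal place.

101.8

tomatoes: 12.9 × (3.57/3.68) = 12.9 × 0.970109 = 12.5144
cooking oil: 7.9 × (3.54/3.45) = 7.9 × 1.026087 = 8.1061
pasta: 37.4 × (2.78/3.58) = 37.4 × 0.776536 = 29.0425
potatoes: 41.8 × (1.97/1.58) = 41.8 × 1.246835 = 52.1177
Index = Σ wᵢ·(p₁ᵢ/p₀ᵢ) = 12.5144 + 8.1061 + 29.0425 + 52.1177 = 101.7807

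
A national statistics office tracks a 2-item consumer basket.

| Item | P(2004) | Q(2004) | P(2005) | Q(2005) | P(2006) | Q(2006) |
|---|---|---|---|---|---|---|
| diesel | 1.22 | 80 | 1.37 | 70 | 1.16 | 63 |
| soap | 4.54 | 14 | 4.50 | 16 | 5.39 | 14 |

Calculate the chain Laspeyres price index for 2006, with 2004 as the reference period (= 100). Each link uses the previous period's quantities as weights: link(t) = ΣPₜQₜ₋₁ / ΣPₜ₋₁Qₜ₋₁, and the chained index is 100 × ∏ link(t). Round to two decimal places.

Link 2004→2005:
ΣP(2005)Q(2004) = 1.37×80 + 4.50×14 = 109.6 + 63 = 172.6
ΣP(2004)Q(2004) = 1.22×80 + 4.54×14 = 97.6 + 63.56 = 161.16
link = 172.6/161.16 = 1.070985
Link 2005→2006:
ΣP(2006)Q(2005) = 1.16×70 + 5.39×16 = 81.2 + 86.24 = 167.44
ΣP(2005)Q(2005) = 1.37×70 + 4.50×16 = 95.9 + 72 = 167.9
link = 167.44/167.9 = 0.997260
Chained index = 100 × 1.070985 × 0.997260 = 106.8051

106.81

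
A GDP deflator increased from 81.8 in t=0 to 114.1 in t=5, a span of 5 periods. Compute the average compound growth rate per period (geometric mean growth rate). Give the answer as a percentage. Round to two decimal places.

Growth factor = (114.1/81.8)^(1/5) = (1.394866)^(1/5) = 1.068825
Growth rate = 1.068825 − 1 = 0.068825 = 6.8825%

6.88%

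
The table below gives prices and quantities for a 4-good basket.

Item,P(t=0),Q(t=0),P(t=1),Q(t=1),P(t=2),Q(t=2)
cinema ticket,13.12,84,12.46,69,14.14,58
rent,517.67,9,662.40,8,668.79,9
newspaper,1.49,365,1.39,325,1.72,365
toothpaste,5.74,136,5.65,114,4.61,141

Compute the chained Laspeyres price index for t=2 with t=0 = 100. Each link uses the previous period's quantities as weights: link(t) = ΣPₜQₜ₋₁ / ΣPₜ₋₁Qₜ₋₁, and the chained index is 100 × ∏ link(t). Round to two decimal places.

119.42

Link t=0→t=1:
ΣP(t=1)Q(t=0) = 12.46×84 + 662.40×9 + 1.39×365 + 5.65×136 = 1046.64 + 5961.6 + 507.35 + 768.4 = 8283.99
ΣP(t=0)Q(t=0) = 13.12×84 + 517.67×9 + 1.49×365 + 5.74×136 = 1102.08 + 4659.03 + 543.85 + 780.64 = 7085.6
link = 8283.99/7085.6 = 1.169130
Link t=1→t=2:
ΣP(t=2)Q(t=1) = 14.14×69 + 668.79×8 + 1.72×325 + 4.61×114 = 975.66 + 5350.32 + 559 + 525.54 = 7410.52
ΣP(t=1)Q(t=1) = 12.46×69 + 662.40×8 + 1.39×325 + 5.65×114 = 859.74 + 5299.2 + 451.75 + 644.1 = 7254.79
link = 7410.52/7254.79 = 1.021466
Chained index = 100 × 1.169130 × 1.021466 = 119.4227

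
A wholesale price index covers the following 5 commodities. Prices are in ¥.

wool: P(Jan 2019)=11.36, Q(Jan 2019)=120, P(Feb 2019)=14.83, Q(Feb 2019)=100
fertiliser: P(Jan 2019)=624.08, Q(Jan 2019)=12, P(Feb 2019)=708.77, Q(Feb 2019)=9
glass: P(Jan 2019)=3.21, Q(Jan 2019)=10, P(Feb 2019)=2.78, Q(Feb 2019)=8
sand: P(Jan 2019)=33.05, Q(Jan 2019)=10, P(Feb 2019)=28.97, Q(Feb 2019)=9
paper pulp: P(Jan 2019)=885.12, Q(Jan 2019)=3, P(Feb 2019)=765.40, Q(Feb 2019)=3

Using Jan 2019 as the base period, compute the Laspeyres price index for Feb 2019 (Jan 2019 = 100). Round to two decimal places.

108.66

Laspeyres price index uses base-period quantities as weights.
ΣP(Feb 2019)·Q(Jan 2019) = 14.83×120 + 708.77×12 + 2.78×10 + 28.97×10 + 765.40×3 = 1779.6 + 8505.24 + 27.8 + 289.7 + 2296.2 = 12898.54
ΣP(Jan 2019)·Q(Jan 2019) = 11.36×120 + 624.08×12 + 3.21×10 + 33.05×10 + 885.12×3 = 1363.2 + 7488.96 + 32.1 + 330.5 + 2655.36 = 11870.12
Index = 12898.54 / 11870.12 × 100 = 108.6639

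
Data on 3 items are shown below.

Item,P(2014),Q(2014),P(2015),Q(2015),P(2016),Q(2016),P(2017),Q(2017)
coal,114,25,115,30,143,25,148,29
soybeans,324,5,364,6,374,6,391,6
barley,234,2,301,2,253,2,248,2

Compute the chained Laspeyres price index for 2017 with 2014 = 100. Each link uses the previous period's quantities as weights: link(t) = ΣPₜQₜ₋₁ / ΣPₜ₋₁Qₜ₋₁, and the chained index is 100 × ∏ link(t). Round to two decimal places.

Link 2014→2015:
ΣP(2015)Q(2014) = 115×25 + 364×5 + 301×2 = 2875 + 1820 + 602 = 5297
ΣP(2014)Q(2014) = 114×25 + 324×5 + 234×2 = 2850 + 1620 + 468 = 4938
link = 5297/4938 = 1.072701
Link 2015→2016:
ΣP(2016)Q(2015) = 143×30 + 374×6 + 253×2 = 4290 + 2244 + 506 = 7040
ΣP(2015)Q(2015) = 115×30 + 364×6 + 301×2 = 3450 + 2184 + 602 = 6236
link = 7040/6236 = 1.128929
Link 2016→2017:
ΣP(2017)Q(2016) = 148×25 + 391×6 + 248×2 = 3700 + 2346 + 496 = 6542
ΣP(2016)Q(2016) = 143×25 + 374×6 + 253×2 = 3575 + 2244 + 506 = 6325
link = 6542/6325 = 1.034308
Chained index = 100 × 1.072701 × 1.128929 × 1.034308 = 125.2551

125.26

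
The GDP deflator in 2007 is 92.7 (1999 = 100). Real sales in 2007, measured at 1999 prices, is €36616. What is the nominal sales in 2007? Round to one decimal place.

33943.0

Nominal = Real × (Index/100) = 36616 × (92.7/100)
        = 36616 × 0.927 = 33943.0320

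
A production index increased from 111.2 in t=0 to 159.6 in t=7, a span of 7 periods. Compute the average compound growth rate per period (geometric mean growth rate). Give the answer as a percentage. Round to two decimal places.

Growth factor = (159.6/111.2)^(1/7) = (1.435252)^(1/7) = 1.052976
Growth rate = 1.052976 − 1 = 0.052976 = 5.2976%

5.30%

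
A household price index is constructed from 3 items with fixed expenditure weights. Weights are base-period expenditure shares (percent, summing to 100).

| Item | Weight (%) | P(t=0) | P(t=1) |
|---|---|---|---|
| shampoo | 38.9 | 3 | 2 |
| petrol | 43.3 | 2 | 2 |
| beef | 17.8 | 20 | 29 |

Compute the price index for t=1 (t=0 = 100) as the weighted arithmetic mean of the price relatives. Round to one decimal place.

95.0

shampoo: 38.9 × (2/3) = 38.9 × 0.666667 = 25.9333
petrol: 43.3 × (2/2) = 43.3 × 1.000000 = 43.3000
beef: 17.8 × (29/20) = 17.8 × 1.450000 = 25.8100
Index = Σ wᵢ·(p₁ᵢ/p₀ᵢ) = 25.9333 + 43.3000 + 25.8100 = 95.0433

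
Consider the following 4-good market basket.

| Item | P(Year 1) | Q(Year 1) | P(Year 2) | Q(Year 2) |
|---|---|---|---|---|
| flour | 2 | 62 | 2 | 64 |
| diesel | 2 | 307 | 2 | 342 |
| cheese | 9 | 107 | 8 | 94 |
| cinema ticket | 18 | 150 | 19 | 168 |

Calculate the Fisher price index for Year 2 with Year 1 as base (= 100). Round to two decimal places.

Laspeyres component (base-period weights):
ΣP(Year 2)Q(Year 1) = 2×62 + 2×307 + 8×107 + 19×150 = 124 + 614 + 856 + 2850 = 4444
ΣP(Year 1)Q(Year 1) = 2×62 + 2×307 + 9×107 + 18×150 = 124 + 614 + 963 + 2700 = 4401
L = 4444 / 4401 × 100 = 100.9771
Paasche component (current-period weights):
ΣP(Year 2)Q(Year 2) = 2×64 + 2×342 + 8×94 + 19×168 = 128 + 684 + 752 + 3192 = 4756
ΣP(Year 1)Q(Year 2) = 2×64 + 2×342 + 9×94 + 18×168 = 128 + 684 + 846 + 3024 = 4682
P = 4756 / 4682 × 100 = 101.5805
Fisher = √(L × P) = √(100.9771 × 101.5805) = 101.2783

101.28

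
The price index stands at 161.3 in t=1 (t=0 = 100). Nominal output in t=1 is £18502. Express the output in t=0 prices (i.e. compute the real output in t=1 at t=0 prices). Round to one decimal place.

11470.6

Real = Nominal ÷ (Index/100) = 18502 ÷ (161.3/100)
     = 18502 ÷ 1.613 = 11470.5518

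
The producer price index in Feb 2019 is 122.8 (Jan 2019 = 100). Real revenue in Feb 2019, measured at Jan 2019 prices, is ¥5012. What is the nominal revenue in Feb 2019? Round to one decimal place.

6154.7

Nominal = Real × (Index/100) = 5012 × (122.8/100)
        = 5012 × 1.228 = 6154.7360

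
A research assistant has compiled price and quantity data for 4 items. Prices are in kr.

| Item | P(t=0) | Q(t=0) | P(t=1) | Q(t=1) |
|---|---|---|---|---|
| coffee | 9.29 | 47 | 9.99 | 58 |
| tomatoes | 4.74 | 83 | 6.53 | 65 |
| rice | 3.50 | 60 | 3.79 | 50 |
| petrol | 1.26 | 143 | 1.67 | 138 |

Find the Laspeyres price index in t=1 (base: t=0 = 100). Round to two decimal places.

121.10

Laspeyres price index uses base-period quantities as weights.
ΣP(t=1)·Q(t=0) = 9.99×47 + 6.53×83 + 3.79×60 + 1.67×143 = 469.53 + 541.99 + 227.4 + 238.81 = 1477.73
ΣP(t=0)·Q(t=0) = 9.29×47 + 4.74×83 + 3.50×60 + 1.26×143 = 436.63 + 393.42 + 210 + 180.18 = 1220.23
Index = 1477.73 / 1220.23 × 100 = 121.1026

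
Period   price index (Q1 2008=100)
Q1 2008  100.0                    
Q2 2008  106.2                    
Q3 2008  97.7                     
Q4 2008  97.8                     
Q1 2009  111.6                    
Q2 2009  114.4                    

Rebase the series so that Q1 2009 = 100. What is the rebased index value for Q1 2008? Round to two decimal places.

Rebased(Q1 2008) = 100.0 / 111.6 × 100 = 89.6057

89.61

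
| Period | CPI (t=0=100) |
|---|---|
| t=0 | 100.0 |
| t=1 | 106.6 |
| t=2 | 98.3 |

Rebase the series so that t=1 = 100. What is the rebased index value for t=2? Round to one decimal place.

Rebased(t=2) = 98.3 / 106.6 × 100 = 92.2139

92.2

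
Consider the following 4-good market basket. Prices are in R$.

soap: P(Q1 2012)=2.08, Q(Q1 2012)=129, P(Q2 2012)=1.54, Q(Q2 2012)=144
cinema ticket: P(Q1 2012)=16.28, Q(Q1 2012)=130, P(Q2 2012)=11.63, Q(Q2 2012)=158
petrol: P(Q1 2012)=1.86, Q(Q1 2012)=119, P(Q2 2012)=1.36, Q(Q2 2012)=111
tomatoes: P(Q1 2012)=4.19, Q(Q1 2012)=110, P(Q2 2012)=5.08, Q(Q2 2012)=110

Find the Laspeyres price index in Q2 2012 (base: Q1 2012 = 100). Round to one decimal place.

Laspeyres price index uses base-period quantities as weights.
ΣP(Q2 2012)·Q(Q1 2012) = 1.54×129 + 11.63×130 + 1.36×119 + 5.08×110 = 198.66 + 1511.9 + 161.84 + 558.8 = 2431.2
ΣP(Q1 2012)·Q(Q1 2012) = 2.08×129 + 16.28×130 + 1.86×119 + 4.19×110 = 268.32 + 2116.4 + 221.34 + 460.9 = 3066.96
Index = 2431.2 / 3066.96 × 100 = 79.2707

79.3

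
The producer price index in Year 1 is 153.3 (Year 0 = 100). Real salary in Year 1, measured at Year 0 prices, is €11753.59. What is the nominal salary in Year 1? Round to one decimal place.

18018.3

Nominal = Real × (Index/100) = 11753.59 × (153.3/100)
        = 11753.59 × 1.533 = 18018.2535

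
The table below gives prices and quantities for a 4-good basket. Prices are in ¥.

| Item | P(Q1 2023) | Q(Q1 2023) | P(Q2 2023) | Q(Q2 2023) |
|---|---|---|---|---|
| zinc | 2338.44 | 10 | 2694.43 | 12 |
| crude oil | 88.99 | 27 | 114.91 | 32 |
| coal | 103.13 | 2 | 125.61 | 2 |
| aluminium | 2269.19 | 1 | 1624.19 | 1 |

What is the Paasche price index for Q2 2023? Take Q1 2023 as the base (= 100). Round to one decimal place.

113.5

Paasche price index uses current-period quantities as weights.
ΣP(Q2 2023)·Q(Q2 2023) = 2694.43×12 + 114.91×32 + 125.61×2 + 1624.19×1 = 32333.16 + 3677.12 + 251.22 + 1624.19 = 37885.69
ΣP(Q1 2023)·Q(Q2 2023) = 2338.44×12 + 88.99×32 + 103.13×2 + 2269.19×1 = 28061.28 + 2847.68 + 206.26 + 2269.19 = 33384.41
Index = 37885.69 / 33384.41 × 100 = 113.4832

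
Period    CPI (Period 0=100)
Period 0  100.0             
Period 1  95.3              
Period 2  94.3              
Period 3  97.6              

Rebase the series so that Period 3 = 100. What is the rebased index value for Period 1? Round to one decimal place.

Rebased(Period 1) = 95.3 / 97.6 × 100 = 97.6434

97.6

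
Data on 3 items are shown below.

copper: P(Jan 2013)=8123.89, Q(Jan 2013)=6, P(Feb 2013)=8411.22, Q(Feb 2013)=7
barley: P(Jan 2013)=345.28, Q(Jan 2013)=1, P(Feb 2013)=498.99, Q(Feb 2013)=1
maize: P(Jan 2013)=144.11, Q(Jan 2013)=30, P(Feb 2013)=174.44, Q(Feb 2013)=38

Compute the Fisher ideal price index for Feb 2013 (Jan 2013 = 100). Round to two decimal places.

Laspeyres component (base-period weights):
ΣP(Feb 2013)Q(Jan 2013) = 8411.22×6 + 498.99×1 + 174.44×30 = 50467.32 + 498.99 + 5233.2 = 56199.51
ΣP(Jan 2013)Q(Jan 2013) = 8123.89×6 + 345.28×1 + 144.11×30 = 48743.34 + 345.28 + 4323.3 = 53411.92
L = 56199.51 / 53411.92 × 100 = 105.2190
Paasche component (current-period weights):
ΣP(Feb 2013)Q(Feb 2013) = 8411.22×7 + 498.99×1 + 174.44×38 = 58878.54 + 498.99 + 6628.72 = 66006.25
ΣP(Jan 2013)Q(Feb 2013) = 8123.89×7 + 345.28×1 + 144.11×38 = 56867.23 + 345.28 + 5476.18 = 62688.69
P = 66006.25 / 62688.69 × 100 = 105.2921
Fisher = √(L × P) = √(105.2190 × 105.2921) = 105.2556

105.26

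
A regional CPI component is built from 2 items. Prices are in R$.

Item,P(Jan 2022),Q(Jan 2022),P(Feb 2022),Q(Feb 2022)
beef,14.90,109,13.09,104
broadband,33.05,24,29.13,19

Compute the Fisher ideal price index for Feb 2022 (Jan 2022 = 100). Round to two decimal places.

87.94

Laspeyres component (base-period weights):
ΣP(Feb 2022)Q(Jan 2022) = 13.09×109 + 29.13×24 = 1426.81 + 699.12 = 2125.93
ΣP(Jan 2022)Q(Jan 2022) = 14.90×109 + 33.05×24 = 1624.1 + 793.2 = 2417.3
L = 2125.93 / 2417.3 × 100 = 87.9465
Paasche component (current-period weights):
ΣP(Feb 2022)Q(Feb 2022) = 13.09×104 + 29.13×19 = 1361.36 + 553.47 = 1914.83
ΣP(Jan 2022)Q(Feb 2022) = 14.90×104 + 33.05×19 = 1549.6 + 627.95 = 2177.55
P = 1914.83 / 2177.55 × 100 = 87.9351
Fisher = √(L × P) = √(87.9465 × 87.9351) = 87.9408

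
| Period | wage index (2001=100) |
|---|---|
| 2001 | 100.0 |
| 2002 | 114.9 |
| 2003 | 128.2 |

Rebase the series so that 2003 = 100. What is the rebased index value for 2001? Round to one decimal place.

78.0

Rebased(2001) = 100.0 / 128.2 × 100 = 78.0031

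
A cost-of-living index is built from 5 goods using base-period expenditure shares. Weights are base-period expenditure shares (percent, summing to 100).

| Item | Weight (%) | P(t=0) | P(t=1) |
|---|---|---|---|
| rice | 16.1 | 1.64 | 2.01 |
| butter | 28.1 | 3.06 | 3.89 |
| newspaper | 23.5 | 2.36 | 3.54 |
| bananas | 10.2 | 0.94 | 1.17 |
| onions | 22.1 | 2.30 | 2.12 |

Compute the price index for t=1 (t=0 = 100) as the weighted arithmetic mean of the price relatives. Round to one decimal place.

rice: 16.1 × (2.01/1.64) = 16.1 × 1.225610 = 19.7323
butter: 28.1 × (3.89/3.06) = 28.1 × 1.271242 = 35.7219
newspaper: 23.5 × (3.54/2.36) = 23.5 × 1.500000 = 35.2500
bananas: 10.2 × (1.17/0.94) = 10.2 × 1.244681 = 12.6957
onions: 22.1 × (2.12/2.30) = 22.1 × 0.921739 = 20.3704
Index = Σ wᵢ·(p₁ᵢ/p₀ᵢ) = 19.7323 + 35.7219 + 35.2500 + 12.6957 + 20.3704 = 123.7704

123.8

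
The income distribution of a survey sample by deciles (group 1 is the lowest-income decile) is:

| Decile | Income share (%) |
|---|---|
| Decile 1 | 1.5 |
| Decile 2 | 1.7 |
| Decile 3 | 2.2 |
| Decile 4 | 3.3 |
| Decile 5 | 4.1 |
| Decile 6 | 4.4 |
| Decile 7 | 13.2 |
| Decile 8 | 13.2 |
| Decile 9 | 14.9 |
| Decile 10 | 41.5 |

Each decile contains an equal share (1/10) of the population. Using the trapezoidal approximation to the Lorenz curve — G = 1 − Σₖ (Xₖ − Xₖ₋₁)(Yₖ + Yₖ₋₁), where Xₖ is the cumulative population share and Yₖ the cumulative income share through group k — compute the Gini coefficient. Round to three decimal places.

Cumulative income shares Yₖ: 0.0150, 0.0320, 0.0540, 0.0870, 0.1280, 0.1720, 0.3040, 0.4360, 0.5850, 1.0000
Σ (Xₖ−Xₖ₋₁)(Yₖ+Yₖ₋₁) = (1/10)(0.0150+0.0000) + (1/10)(0.0320+0.0150) + (1/10)(0.0540+0.0320) + (1/10)(0.0870+0.0540) + (1/10)(0.1280+0.0870) + (1/10)(0.1720+0.1280) + (1/10)(0.3040+0.1720) + (1/10)(0.4360+0.3040) + (1/10)(0.5850+0.4360) + (1/10)(1.0000+0.5850)
  = 0.0015 + 0.0047 + 0.0086 + 0.0141 + 0.0215 + 0.0300 + 0.0476 + 0.0740 + 0.1021 + 0.1585 = 0.4626
G = 1 − 0.4626 = 0.5374

0.537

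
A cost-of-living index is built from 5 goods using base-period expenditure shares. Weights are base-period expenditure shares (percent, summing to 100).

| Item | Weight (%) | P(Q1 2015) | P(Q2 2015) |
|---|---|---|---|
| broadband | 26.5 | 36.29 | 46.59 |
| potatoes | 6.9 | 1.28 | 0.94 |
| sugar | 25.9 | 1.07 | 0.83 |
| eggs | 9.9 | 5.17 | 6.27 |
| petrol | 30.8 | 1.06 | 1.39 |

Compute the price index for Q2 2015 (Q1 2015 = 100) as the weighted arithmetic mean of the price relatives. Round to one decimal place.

broadband: 26.5 × (46.59/36.29) = 26.5 × 1.283825 = 34.0214
potatoes: 6.9 × (0.94/1.28) = 6.9 × 0.734375 = 5.0672
sugar: 25.9 × (0.83/1.07) = 25.9 × 0.775701 = 20.0907
eggs: 9.9 × (6.27/5.17) = 9.9 × 1.212766 = 12.0064
petrol: 30.8 × (1.39/1.06) = 30.8 × 1.311321 = 40.3887
Index = Σ wᵢ·(p₁ᵢ/p₀ᵢ) = 34.0214 + 5.0672 + 20.0907 + 12.0064 + 40.3887 = 111.5743

111.6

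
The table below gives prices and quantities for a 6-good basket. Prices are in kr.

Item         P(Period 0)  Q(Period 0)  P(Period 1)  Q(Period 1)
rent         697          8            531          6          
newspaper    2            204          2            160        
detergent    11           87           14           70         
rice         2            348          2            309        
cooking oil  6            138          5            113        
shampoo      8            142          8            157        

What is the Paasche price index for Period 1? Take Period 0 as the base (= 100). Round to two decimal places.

Paasche price index uses current-period quantities as weights.
ΣP(Period 1)·Q(Period 1) = 531×6 + 2×160 + 14×70 + 2×309 + 5×113 + 8×157 = 3186 + 320 + 980 + 618 + 565 + 1256 = 6925
ΣP(Period 0)·Q(Period 1) = 697×6 + 2×160 + 11×70 + 2×309 + 6×113 + 8×157 = 4182 + 320 + 770 + 618 + 678 + 1256 = 7824
Index = 6925 / 7824 × 100 = 88.5097

88.51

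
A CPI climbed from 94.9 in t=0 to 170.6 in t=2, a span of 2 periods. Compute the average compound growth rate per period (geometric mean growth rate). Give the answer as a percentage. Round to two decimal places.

Growth factor = (170.6/94.9)^(1/2) = (1.797682)^(1/2) = 1.340777
Growth rate = 1.340777 − 1 = 0.340777 = 34.0777%

34.08%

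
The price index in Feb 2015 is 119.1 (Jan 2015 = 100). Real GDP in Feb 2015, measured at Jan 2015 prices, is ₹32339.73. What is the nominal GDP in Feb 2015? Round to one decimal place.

Nominal = Real × (Index/100) = 32339.73 × (119.1/100)
        = 32339.73 × 1.191 = 38516.6184

38516.6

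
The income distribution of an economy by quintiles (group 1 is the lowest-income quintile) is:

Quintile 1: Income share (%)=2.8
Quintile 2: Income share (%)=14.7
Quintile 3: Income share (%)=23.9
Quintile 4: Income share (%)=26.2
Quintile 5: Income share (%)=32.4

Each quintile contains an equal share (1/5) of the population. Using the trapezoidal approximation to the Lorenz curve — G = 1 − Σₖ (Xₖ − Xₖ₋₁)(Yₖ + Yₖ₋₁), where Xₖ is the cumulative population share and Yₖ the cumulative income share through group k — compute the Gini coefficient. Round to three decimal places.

0.283

Cumulative income shares Yₖ: 0.0280, 0.1750, 0.4140, 0.6760, 1.0000
Σ (Xₖ−Xₖ₋₁)(Yₖ+Yₖ₋₁) = (1/5)(0.0280+0.0000) + (1/5)(0.1750+0.0280) + (1/5)(0.4140+0.1750) + (1/5)(0.6760+0.4140) + (1/5)(1.0000+0.6760)
  = 0.0056 + 0.0406 + 0.1178 + 0.2180 + 0.3352 = 0.7172
G = 1 − 0.7172 = 0.2828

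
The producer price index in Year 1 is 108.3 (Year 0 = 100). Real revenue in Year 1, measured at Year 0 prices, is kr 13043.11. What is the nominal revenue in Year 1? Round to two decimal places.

14125.69

Nominal = Real × (Index/100) = 13043.11 × (108.3/100)
        = 13043.11 × 1.083 = 14125.6881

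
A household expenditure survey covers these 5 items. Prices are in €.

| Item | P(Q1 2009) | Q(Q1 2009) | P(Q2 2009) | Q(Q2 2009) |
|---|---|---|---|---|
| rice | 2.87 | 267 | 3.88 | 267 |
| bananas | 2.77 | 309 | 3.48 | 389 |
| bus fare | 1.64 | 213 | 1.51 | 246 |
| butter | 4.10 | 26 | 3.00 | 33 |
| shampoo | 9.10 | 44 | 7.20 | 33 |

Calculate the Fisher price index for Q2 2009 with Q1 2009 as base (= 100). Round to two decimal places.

Laspeyres component (base-period weights):
ΣP(Q2 2009)Q(Q1 2009) = 3.88×267 + 3.48×309 + 1.51×213 + 3.00×26 + 7.20×44 = 1035.96 + 1075.32 + 321.63 + 78 + 316.8 = 2827.71
ΣP(Q1 2009)Q(Q1 2009) = 2.87×267 + 2.77×309 + 1.64×213 + 4.10×26 + 9.10×44 = 766.29 + 855.93 + 349.32 + 106.6 + 400.4 = 2478.54
L = 2827.71 / 2478.54 × 100 = 114.0877
Paasche component (current-period weights):
ΣP(Q2 2009)Q(Q2 2009) = 3.88×267 + 3.48×389 + 1.51×246 + 3.00×33 + 7.20×33 = 1035.96 + 1353.72 + 371.46 + 99 + 237.6 = 3097.74
ΣP(Q1 2009)Q(Q2 2009) = 2.87×267 + 2.77×389 + 1.64×246 + 4.10×33 + 9.10×33 = 766.29 + 1077.53 + 403.44 + 135.3 + 300.3 = 2682.86
P = 3097.74 / 2682.86 × 100 = 115.4641
Fisher = √(L × P) = √(114.0877 × 115.4641) = 114.7738

114.77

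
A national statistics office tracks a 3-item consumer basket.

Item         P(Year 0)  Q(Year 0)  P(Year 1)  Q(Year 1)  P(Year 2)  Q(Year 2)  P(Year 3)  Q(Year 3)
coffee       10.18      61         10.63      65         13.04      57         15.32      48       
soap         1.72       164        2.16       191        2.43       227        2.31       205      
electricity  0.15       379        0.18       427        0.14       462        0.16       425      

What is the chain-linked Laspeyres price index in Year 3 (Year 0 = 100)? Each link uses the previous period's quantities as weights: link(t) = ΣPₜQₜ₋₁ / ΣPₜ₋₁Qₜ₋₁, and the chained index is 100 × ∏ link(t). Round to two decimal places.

140.30

Link Year 0→Year 1:
ΣP(Year 1)Q(Year 0) = 10.63×61 + 2.16×164 + 0.18×379 = 648.43 + 354.24 + 68.22 = 1070.89
ΣP(Year 0)Q(Year 0) = 10.18×61 + 1.72×164 + 0.15×379 = 620.98 + 282.08 + 56.85 = 959.91
link = 1070.89/959.91 = 1.115615
Link Year 1→Year 2:
ΣP(Year 2)Q(Year 1) = 13.04×65 + 2.43×191 + 0.14×427 = 847.6 + 464.13 + 59.78 = 1371.51
ΣP(Year 1)Q(Year 1) = 10.63×65 + 2.16×191 + 0.18×427 = 690.95 + 412.56 + 76.86 = 1180.37
link = 1371.51/1180.37 = 1.161932
Link Year 2→Year 3:
ΣP(Year 3)Q(Year 2) = 15.32×57 + 2.31×227 + 0.16×462 = 873.24 + 524.37 + 73.92 = 1471.53
ΣP(Year 2)Q(Year 2) = 13.04×57 + 2.43×227 + 0.14×462 = 743.28 + 551.61 + 64.68 = 1359.57
link = 1471.53/1359.57 = 1.082350
Chained index = 100 × 1.115615 × 1.161932 × 1.082350 = 140.3016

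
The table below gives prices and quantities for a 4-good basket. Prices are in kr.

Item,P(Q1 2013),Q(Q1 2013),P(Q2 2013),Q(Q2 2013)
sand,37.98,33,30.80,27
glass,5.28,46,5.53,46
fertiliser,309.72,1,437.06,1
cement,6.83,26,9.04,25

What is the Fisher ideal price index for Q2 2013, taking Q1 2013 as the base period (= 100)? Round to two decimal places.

Laspeyres component (base-period weights):
ΣP(Q2 2013)Q(Q1 2013) = 30.80×33 + 5.53×46 + 437.06×1 + 9.04×26 = 1016.4 + 254.38 + 437.06 + 235.04 = 1942.88
ΣP(Q1 2013)Q(Q1 2013) = 37.98×33 + 5.28×46 + 309.72×1 + 6.83×26 = 1253.34 + 242.88 + 309.72 + 177.58 = 1983.52
L = 1942.88 / 1983.52 × 100 = 97.9511
Paasche component (current-period weights):
ΣP(Q2 2013)Q(Q2 2013) = 30.80×27 + 5.53×46 + 437.06×1 + 9.04×25 = 831.6 + 254.38 + 437.06 + 226 = 1749.04
ΣP(Q1 2013)Q(Q2 2013) = 37.98×27 + 5.28×46 + 309.72×1 + 6.83×25 = 1025.46 + 242.88 + 309.72 + 170.75 = 1748.81
P = 1749.04 / 1748.81 × 100 = 100.0132
Fisher = √(L × P) = √(97.9511 × 100.0132) = 98.9768

98.98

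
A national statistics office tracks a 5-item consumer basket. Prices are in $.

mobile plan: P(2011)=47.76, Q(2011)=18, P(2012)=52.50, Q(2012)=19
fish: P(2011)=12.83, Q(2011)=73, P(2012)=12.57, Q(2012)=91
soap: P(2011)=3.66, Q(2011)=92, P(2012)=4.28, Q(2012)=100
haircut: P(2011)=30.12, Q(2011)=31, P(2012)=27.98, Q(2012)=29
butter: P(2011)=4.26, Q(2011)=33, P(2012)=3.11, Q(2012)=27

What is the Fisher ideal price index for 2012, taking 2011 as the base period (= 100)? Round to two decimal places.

Laspeyres component (base-period weights):
ΣP(2012)Q(2011) = 52.50×18 + 12.57×73 + 4.28×92 + 27.98×31 + 3.11×33 = 945 + 917.61 + 393.76 + 867.38 + 102.63 = 3226.38
ΣP(2011)Q(2011) = 47.76×18 + 12.83×73 + 3.66×92 + 30.12×31 + 4.26×33 = 859.68 + 936.59 + 336.72 + 933.72 + 140.58 = 3207.29
L = 3226.38 / 3207.29 × 100 = 100.5952
Paasche component (current-period weights):
ΣP(2012)Q(2012) = 52.50×19 + 12.57×91 + 4.28×100 + 27.98×29 + 3.11×27 = 997.5 + 1143.87 + 428 + 811.42 + 83.97 = 3464.76
ΣP(2011)Q(2012) = 47.76×19 + 12.83×91 + 3.66×100 + 30.12×29 + 4.26×27 = 907.44 + 1167.53 + 366 + 873.48 + 115.02 = 3429.47
P = 3464.76 / 3429.47 × 100 = 101.0290
Fisher = √(L × P) = √(100.5952 × 101.0290) = 100.8119

100.81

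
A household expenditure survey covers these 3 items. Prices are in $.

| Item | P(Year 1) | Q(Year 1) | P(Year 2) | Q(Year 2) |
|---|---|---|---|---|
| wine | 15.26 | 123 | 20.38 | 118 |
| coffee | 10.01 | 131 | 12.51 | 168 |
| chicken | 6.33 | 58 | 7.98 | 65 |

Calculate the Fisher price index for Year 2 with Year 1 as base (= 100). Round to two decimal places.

129.34

Laspeyres component (base-period weights):
ΣP(Year 2)Q(Year 1) = 20.38×123 + 12.51×131 + 7.98×58 = 2506.74 + 1638.81 + 462.84 = 4608.39
ΣP(Year 1)Q(Year 1) = 15.26×123 + 10.01×131 + 6.33×58 = 1876.98 + 1311.31 + 367.14 = 3555.43
L = 4608.39 / 3555.43 × 100 = 129.6155
Paasche component (current-period weights):
ΣP(Year 2)Q(Year 2) = 20.38×118 + 12.51×168 + 7.98×65 = 2404.84 + 2101.68 + 518.7 = 5025.22
ΣP(Year 1)Q(Year 2) = 15.26×118 + 10.01×168 + 6.33×65 = 1800.68 + 1681.68 + 411.45 = 3893.81
P = 5025.22 / 3893.81 × 100 = 129.0566
Fisher = √(L × P) = √(129.6155 × 129.0566) = 129.3358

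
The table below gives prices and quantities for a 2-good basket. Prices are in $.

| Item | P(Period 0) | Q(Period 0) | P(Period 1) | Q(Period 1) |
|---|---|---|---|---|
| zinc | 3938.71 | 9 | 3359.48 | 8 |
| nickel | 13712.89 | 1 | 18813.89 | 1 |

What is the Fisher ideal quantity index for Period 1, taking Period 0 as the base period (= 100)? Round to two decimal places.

92.57

Laspeyres component (base-period weights):
ΣP(Period 0)Q(Period 1) = 3938.71×8 + 13712.89×1 = 31509.68 + 13712.89 = 45222.57
ΣP(Period 0)Q(Period 0) = 3938.71×9 + 13712.89×1 = 35448.39 + 13712.89 = 49161.28
L = 45222.57 / 49161.28 × 100 = 91.9882
Paasche component (current-period weights):
ΣP(Period 1)Q(Period 1) = 3359.48×8 + 18813.89×1 = 26875.84 + 18813.89 = 45689.73
ΣP(Period 1)Q(Period 0) = 3359.48×9 + 18813.89×1 = 30235.32 + 18813.89 = 49049.21
P = 45689.73 / 49049.21 × 100 = 93.1508
Fisher = √(L × P) = √(91.9882 × 93.1508) = 92.5677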